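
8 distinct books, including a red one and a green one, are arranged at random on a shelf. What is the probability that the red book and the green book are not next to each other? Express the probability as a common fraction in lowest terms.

There are 8! = 40320 arrangements.
Arrangements with the red book and the green book adjacent: 2·7! = 10080.
So not adjacent: 40320 − 10080 = 30240, probability 30240/40320 = 3/4.

3/4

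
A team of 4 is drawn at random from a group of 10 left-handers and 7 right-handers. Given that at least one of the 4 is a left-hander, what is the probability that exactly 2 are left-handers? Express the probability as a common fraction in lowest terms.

Work in counts. Selections with at least one left-hander: C(17,4) − C(7,4) = 2380 − 35 = 2345.
Of those, selections where exactly 2 are left-handers: C(10,2)·C(7,2) = 45·21 = 945.
Conditional probability = 945/2345 = 27/67.

27/67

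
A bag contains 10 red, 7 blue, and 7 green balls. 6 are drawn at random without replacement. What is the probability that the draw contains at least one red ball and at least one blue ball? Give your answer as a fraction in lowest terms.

There are C(24,6) = 134596 possible draws.
By inclusion-exclusion on the complements, draws missing all red or all blue: C(14,6) + C(17,6) − C(7,6) = 3003 + 12376 − 7 = 15372.
So draws with at least one of each: 134596 − 15372 = 119224, probability 119224/134596 = 4258/4807.

4258/4807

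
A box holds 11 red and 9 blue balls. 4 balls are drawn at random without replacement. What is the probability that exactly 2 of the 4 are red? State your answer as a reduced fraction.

The sample space is all 4-subsets of the 20: C(20,4) = 4845.
Selections with exactly 2 red: choose 2 of the 11 red and 2 of the 9 blue, C(11,2)·C(9,2) = 55·36 = 1980.
Probability = 1980/4845 = 132/323.

132/323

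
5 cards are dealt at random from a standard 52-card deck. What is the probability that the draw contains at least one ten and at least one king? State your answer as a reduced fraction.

6509/64974

There are C(52,5) = 2598960 possible draws.
By inclusion-exclusion on the complements, draws missing all tens or all kings: C(48,5) + C(48,5) − C(44,5) = 1712304 + 1712304 − 1086008 = 2338600.
So draws with at least one of each: 2598960 − 2338600 = 260360, probability 260360/2598960 = 6509/64974.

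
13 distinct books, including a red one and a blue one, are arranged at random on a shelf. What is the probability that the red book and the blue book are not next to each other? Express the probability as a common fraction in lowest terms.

11/13

There are 13! = 6227020800 arrangements.
Arrangements with the red book and the blue book adjacent: 2·12! = 958003200.
So not adjacent: 6227020800 − 958003200 = 5269017600, probability 5269017600/6227020800 = 11/13.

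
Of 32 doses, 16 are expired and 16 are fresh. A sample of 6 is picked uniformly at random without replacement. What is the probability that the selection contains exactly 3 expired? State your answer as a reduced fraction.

The sample space is all 6-subsets of the 32: C(32,6) = 906192.
Selections with exactly 3 expired: choose 3 of the 16 expired and 3 of the 16 fresh, C(16,3)·C(16,3) = 560·560 = 313600.
Probability = 313600/906192 = 2800/8091.

2800/8091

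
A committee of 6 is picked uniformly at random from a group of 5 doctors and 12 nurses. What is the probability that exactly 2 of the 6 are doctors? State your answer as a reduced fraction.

2475/6188

The sample space is all 6-subsets of the 17: C(17,6) = 12376.
Selections with exactly 2 doctors: choose 2 of the 5 doctors and 4 of the 12 nurses, C(5,2)·C(12,4) = 10·495 = 4950.
Probability = 4950/12376 = 2475/6188.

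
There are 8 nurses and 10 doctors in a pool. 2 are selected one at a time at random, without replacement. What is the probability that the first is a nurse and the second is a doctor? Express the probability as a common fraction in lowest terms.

Multiply the conditional probabilities at each draw: 8/18 · 10/17 = 80/306 = 40/153.

40/153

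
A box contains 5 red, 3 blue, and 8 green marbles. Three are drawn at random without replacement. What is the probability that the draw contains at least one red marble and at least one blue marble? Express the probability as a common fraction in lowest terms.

There are C(16,3) = 560 possible draws.
By inclusion-exclusion on the complements, draws missing all red or all blue: C(11,3) + C(13,3) − C(8,3) = 165 + 286 − 56 = 395.
So draws with at least one of each: 560 − 395 = 165, probability 165/560 = 33/112.

33/112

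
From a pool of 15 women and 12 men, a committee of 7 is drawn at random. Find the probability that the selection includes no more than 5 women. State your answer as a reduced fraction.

383/414

There are C(27,7) = 888030 ways to choose the 7.
Count the complement (more than 5 women): C(15,6)·C(12,1) + C(15,7)·C(12,0) = 60060 + 6435 = 66495.
Probability = 1 − 66495/888030 = 821535/888030 = 383/414.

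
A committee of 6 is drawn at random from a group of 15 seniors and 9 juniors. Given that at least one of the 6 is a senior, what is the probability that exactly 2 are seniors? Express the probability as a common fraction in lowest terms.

Work in counts. Selections with at least one senior: C(24,6) − C(9,6) = 134596 − 84 = 134512.
Of those, selections where exactly 2 are seniors: C(15,2)·C(9,4) = 105·126 = 13230.
Conditional probability = 13230/134512 = 945/9608.

945/9608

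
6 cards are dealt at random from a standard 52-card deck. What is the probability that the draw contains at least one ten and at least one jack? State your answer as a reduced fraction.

There are C(52,6) = 20358520 possible draws.
By inclusion-exclusion on the complements, draws missing all tens or all jacks: C(48,6) + C(48,6) − C(44,6) = 12271512 + 12271512 − 7059052 = 17483972.
So draws with at least one of each: 20358520 − 17483972 = 2874548, probability 2874548/20358520 = 718637/5089630.

718637/5089630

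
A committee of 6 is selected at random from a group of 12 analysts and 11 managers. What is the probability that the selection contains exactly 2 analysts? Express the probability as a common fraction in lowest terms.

The sample space is all 6-subsets of the 23: C(23,6) = 100947.
Selections with exactly 2 analysts: choose 2 of the 12 analysts and 4 of the 11 managers, C(12,2)·C(11,4) = 66·330 = 21780.
Probability = 21780/100947 = 660/3059.

660/3059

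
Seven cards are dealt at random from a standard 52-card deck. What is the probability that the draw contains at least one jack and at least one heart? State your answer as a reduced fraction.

There are C(52,7) = 133784560 possible draws.
By inclusion-exclusion on the complements, draws missing all jacks or all hearts: C(48,7) + C(39,7) − C(36,7) = 73629072 + 15380937 − 8347680 = 80662329.
So draws with at least one of each: 133784560 − 80662329 = 53122231, probability 53122231/133784560.

53122231/133784560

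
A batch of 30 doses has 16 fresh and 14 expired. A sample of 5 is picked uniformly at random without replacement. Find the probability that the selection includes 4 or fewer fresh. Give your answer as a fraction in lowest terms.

253/261

Total selections: C(30,5) = 142506.
The complement is exactly 5 fresh: C(16,5)·C(14,0) = 4368.
Probability = 1 − 4368/142506 = 138138/142506 = 253/261.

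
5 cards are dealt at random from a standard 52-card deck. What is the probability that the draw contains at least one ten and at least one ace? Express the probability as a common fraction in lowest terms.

There are C(52,5) = 2598960 possible draws.
By inclusion-exclusion on the complements, draws missing all tens or all aces: C(48,5) + C(48,5) − C(44,5) = 1712304 + 1712304 − 1086008 = 2338600.
So draws with at least one of each: 2598960 − 2338600 = 260360, probability 260360/2598960 = 6509/64974.

6509/64974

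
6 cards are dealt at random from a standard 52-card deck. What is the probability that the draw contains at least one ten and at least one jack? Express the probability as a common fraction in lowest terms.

718637/5089630

There are C(52,6) = 20358520 possible draws.
By inclusion-exclusion on the complements, draws missing all tens or all jacks: C(48,6) + C(48,6) − C(44,6) = 12271512 + 12271512 − 7059052 = 17483972.
So draws with at least one of each: 20358520 − 17483972 = 2874548, probability 2874548/20358520 = 718637/5089630.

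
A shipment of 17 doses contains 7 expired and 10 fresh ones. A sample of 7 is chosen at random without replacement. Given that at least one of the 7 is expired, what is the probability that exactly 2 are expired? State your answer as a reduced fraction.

1323/4832

Work in counts. Selections with at least one expired: C(17,7) − C(10,7) = 19448 − 120 = 19328.
Of those, selections where exactly 2 are expired: C(7,2)·C(10,5) = 21·252 = 5292.
Conditional probability = 5292/19328 = 1323/4832.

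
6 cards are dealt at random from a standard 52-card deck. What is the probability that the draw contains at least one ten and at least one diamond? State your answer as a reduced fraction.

6772177/20358520

There are C(52,6) = 20358520 possible draws.
By inclusion-exclusion on the complements, draws missing all tens or all diamonds: C(48,6) + C(39,6) − C(36,6) = 12271512 + 3262623 − 1947792 = 13586343.
So draws with at least one of each: 20358520 − 13586343 = 6772177, probability 6772177/20358520.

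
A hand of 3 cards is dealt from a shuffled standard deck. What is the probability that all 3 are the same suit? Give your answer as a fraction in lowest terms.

There are C(52,3) = 22100 possible 3-card hands.
Hands of one suit: 4 suits × C(13,3) = 4·286 = 1144.
Probability = 1144/22100 = 22/425.

22/425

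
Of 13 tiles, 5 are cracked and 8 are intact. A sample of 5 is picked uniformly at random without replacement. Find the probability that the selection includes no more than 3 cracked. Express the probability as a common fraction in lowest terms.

1246/1287

There are C(13,5) = 1287 ways to choose the 5.
Count the complement (more than 3 cracked): C(5,4)·C(8,1) + C(5,5)·C(8,0) = 40 + 1 = 41.
Probability = 1 − 41/1287 = 1246/1287.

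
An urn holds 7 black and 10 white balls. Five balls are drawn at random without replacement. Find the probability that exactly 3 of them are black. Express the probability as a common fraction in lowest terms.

Total number of selections: C(17,5) = 6188.
Selections with exactly 3 black: choose 3 of the 7 black and 2 of the 10 white, C(7,3)·C(10,2) = 35·45 = 1575.
Probability = 1575/6188 = 225/884.

225/884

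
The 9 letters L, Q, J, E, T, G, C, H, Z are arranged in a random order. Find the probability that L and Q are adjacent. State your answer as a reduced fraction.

There are 9! = 362880 arrangements.
Treat L and Q as a block: 8! arrangements of the blocks × 2 orders within the block = 2·40320 = 80640.
Probability = 80640/362880 = 2/9.

2/9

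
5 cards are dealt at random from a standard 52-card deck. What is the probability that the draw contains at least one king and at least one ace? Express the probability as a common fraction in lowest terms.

6509/64974

There are C(52,5) = 2598960 possible draws.
By inclusion-exclusion on the complements, draws missing all kings or all aces: C(48,5) + C(48,5) − C(44,5) = 1712304 + 1712304 − 1086008 = 2338600.
So draws with at least one of each: 2598960 − 2338600 = 260360, probability 260360/2598960 = 6509/64974.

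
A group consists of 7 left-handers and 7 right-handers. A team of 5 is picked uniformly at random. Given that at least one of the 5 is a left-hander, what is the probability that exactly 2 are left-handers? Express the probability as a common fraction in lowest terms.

105/283

Work in counts. Selections with at least one left-hander: C(14,5) − C(7,5) = 2002 − 21 = 1981.
Of those, selections where exactly 2 are left-handers: C(7,2)·C(7,3) = 21·35 = 735.
Conditional probability = 735/1981 = 105/283.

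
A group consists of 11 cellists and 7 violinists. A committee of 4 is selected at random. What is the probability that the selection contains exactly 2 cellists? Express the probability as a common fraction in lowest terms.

Total number of selections: C(18,4) = 3060.
Selections with exactly 2 cellists: choose 2 of the 11 cellists and 2 of the 7 violinists, C(11,2)·C(7,2) = 55·21 = 1155.
Probability = 1155/3060 = 77/204.

77/204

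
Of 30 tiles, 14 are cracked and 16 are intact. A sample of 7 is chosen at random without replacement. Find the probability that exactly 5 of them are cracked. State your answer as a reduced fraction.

There are C(30,7) = 2035800 ways to choose 7 from 30.
Selections with exactly 5 cracked: choose 5 of the 14 cracked and 2 of the 16 intact, C(14,5)·C(16,2) = 2002·120 = 240240.
Probability = 240240/2035800 = 154/1305.

154/1305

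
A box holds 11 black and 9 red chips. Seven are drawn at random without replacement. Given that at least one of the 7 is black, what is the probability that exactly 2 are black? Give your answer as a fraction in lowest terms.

105/1174

Work in counts. Selections with at least one black: C(20,7) − C(9,7) = 77520 − 36 = 77484.
Of those, selections where exactly 2 are black: C(11,2)·C(9,5) = 55·126 = 6930.
Conditional probability = 6930/77484 = 105/1174.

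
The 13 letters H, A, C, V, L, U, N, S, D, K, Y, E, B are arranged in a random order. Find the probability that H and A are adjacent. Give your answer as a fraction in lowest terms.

There are 13! = 6227020800 arrangements.
Treat H and A as a block: 12! arrangements of the blocks × 2 orders within the block = 2·479001600 = 958003200.
Probability = 958003200/6227020800 = 2/13.

2/13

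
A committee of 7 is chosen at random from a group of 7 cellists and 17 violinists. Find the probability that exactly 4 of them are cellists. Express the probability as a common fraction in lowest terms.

There are C(24,7) = 346104 ways to choose 7 from 24.
Selections with exactly 4 cellists: choose 4 of the 7 cellists and 3 of the 17 violinists, C(7,4)·C(17,3) = 35·680 = 23800.
Probability = 23800/346104 = 2975/43263.

2975/43263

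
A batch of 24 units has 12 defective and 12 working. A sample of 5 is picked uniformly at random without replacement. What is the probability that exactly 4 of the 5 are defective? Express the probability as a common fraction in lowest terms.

Total number of selections: C(24,5) = 42504.
Selections with exactly 4 defective: choose 4 of the 12 defective and 1 of the 12 working, C(12,4)·C(12,1) = 495·12 = 5940.
Probability = 5940/42504 = 45/322.

45/322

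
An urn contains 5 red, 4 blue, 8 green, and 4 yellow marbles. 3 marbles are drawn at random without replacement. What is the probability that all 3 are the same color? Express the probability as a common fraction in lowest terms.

There are C(21,3) = 1330 ways to draw 3 marbles.
All same color: C(5,3) + C(4,3) + C(8,3) + C(4,3) = 10 + 4 + 56 + 4 = 74.
Probability = 74/1330 = 37/665.

37/665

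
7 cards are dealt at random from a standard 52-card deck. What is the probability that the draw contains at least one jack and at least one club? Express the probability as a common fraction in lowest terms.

53122231/133784560

There are C(52,7) = 133784560 possible draws.
By inclusion-exclusion on the complements, draws missing all jacks or all clubs: C(48,7) + C(39,7) − C(36,7) = 73629072 + 15380937 − 8347680 = 80662329.
So draws with at least one of each: 133784560 − 80662329 = 53122231, probability 53122231/133784560.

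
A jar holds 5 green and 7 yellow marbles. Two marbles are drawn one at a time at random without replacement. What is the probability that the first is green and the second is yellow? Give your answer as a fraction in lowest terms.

Multiply the conditional probabilities at each draw: 5/12 · 7/11 = 35/132.

35/132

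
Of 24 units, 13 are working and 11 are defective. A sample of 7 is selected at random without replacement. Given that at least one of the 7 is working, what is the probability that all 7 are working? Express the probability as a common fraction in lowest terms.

Work in counts. Selections with at least one working: C(24,7) − C(11,7) = 346104 − 330 = 345774.
Of those, selections where all 7 are working: C(13,7) = 1716.
Conditional probability = 1716/345774 = 2/403.

2/403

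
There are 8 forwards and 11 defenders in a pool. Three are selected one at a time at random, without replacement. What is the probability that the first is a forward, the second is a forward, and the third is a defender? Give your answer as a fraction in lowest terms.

Multiply the conditional probabilities at each draw: 8/19 · 7/18 · 11/17 = 616/5814 = 308/2907.

308/2907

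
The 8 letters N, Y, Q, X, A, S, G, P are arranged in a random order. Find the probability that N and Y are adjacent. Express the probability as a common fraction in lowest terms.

1/4

There are 8! = 40320 arrangements.
Treat N and Y as a block: 7! arrangements of the blocks × 2 orders within the block = 2·5040 = 10080.
Probability = 10080/40320 = 1/4.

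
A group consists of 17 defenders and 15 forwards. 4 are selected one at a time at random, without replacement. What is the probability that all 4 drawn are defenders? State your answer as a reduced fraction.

Multiply the conditional probabilities at each draw: 17/32 · 16/31 · 15/30 · 14/29 = 57120/863040 = 119/1798.

119/1798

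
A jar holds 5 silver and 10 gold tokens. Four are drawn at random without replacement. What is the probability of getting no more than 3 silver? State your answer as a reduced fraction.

Total selections: C(15,4) = 1365.
The complement is exactly 4 silver: C(5,4)·C(10,0) = 5.
Probability = 1 − 5/1365 = 1360/1365 = 272/273.

272/273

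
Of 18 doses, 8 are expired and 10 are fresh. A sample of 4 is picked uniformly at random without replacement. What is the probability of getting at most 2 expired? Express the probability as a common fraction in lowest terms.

There are C(18,4) = 3060 ways to choose the 4.
Count the complement (more than 2 expired): C(8,3)·C(10,1) + C(8,4)·C(10,0) = 560 + 70 = 630.
Probability = 1 − 630/3060 = 2430/3060 = 27/34.

27/34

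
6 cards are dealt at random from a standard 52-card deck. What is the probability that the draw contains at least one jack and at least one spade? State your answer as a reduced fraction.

There are C(52,6) = 20358520 possible draws.
By inclusion-exclusion on the complements, draws missing all jacks or all spades: C(48,6) + C(39,6) − C(36,6) = 12271512 + 3262623 − 1947792 = 13586343.
So draws with at least one of each: 20358520 − 13586343 = 6772177, probability 6772177/20358520.

6772177/20358520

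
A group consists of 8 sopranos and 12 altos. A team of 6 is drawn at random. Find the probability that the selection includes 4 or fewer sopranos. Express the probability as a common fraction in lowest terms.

Total selections: C(20,6) = 38760.
Count the complement (more than 4 sopranos): C(8,5)·C(12,1) + C(8,6)·C(12,0) = 672 + 28 = 700.
Probability = 1 − 700/38760 = 38060/38760 = 1903/1938.

1903/1938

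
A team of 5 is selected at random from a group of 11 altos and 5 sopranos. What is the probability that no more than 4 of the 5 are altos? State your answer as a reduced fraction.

There are C(16,5) = 4368 ways to choose the 5.
The complement is exactly 5 altos: C(11,5)·C(5,0) = 462.
Probability = 1 − 462/4368 = 3906/4368 = 93/104.

93/104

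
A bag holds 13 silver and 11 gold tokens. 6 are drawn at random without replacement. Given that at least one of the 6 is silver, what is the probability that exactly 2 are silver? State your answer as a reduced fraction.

Work in counts. Selections with at least one silver: C(24,6) − C(11,6) = 134596 − 462 = 134134.
Of those, selections where exactly 2 are silver: C(13,2)·C(11,4) = 78·330 = 25740.
Conditional probability = 25740/134134 = 90/469.

90/469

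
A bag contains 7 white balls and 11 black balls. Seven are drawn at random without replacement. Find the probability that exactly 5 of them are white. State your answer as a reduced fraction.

The sample space is all 7-subsets of the 18: C(18,7) = 31824.
Selections with exactly 5 white: choose 5 of the 7 white and 2 of the 11 black, C(7,5)·C(11,2) = 21·55 = 1155.
Probability = 1155/31824 = 385/10608.

385/10608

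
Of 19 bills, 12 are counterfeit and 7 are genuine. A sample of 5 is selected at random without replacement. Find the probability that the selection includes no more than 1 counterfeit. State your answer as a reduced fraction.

49/1292

Total selections: C(19,5) = 11628.
Favorable selections (no more than 1 counterfeit): C(12,0)·C(7,5) + C(12,1)·C(7,4) = 21 + 420 = 441.
Probability = 441/11628 = 49/1292.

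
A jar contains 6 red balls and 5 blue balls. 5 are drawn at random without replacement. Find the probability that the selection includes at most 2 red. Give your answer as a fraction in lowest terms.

Total selections: C(11,5) = 462.
Favorable selections (at most 2 red): C(6,0)·C(5,5) + C(6,1)·C(5,4) + C(6,2)·C(5,3) = 1 + 30 + 150 = 181.
Probability = 181/462.

181/462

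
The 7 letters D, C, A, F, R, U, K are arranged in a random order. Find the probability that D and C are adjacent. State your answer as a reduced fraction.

2/7

There are 7! = 5040 arrangements.
Treat D and C as a block: 6! arrangements of the blocks × 2 orders within the block = 2·720 = 1440.
Probability = 1440/5040 = 2/7.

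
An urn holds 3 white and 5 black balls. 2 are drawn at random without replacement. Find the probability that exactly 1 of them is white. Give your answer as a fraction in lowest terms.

15/28

The sample space is all 2-subsets of the 8: C(8,2) = 28.
Selections with exactly 1 white: choose 1 of the 3 white and 1 of the 5 black, C(3,1)·C(5,1) = 3·5 = 15.
Probability = 15/28.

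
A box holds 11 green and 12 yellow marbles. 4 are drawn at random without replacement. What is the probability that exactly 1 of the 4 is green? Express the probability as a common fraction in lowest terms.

The sample space is all 4-subsets of the 23: C(23,4) = 8855.
Selections with exactly 1 green: choose 1 of the 11 green and 3 of the 12 yellow, C(11,1)·C(12,3) = 11·220 = 2420.
Probability = 2420/8855 = 44/161.

44/161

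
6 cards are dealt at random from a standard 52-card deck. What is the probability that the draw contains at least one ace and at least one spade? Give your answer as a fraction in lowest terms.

There are C(52,6) = 20358520 possible draws.
By inclusion-exclusion on the complements, draws missing all aces or all spades: C(48,6) + C(39,6) − C(36,6) = 12271512 + 3262623 − 1947792 = 13586343.
So draws with at least one of each: 20358520 − 13586343 = 6772177, probability 6772177/20358520.

6772177/20358520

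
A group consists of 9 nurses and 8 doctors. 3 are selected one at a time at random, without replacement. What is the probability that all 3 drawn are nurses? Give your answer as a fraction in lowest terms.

Multiply the conditional probabilities at each draw: 9/17 · 8/16 · 7/15 = 504/4080 = 21/170.

21/170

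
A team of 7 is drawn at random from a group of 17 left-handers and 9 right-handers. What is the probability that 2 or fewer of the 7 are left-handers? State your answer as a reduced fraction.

Total selections: C(26,7) = 657800.
Favorable selections (2 or fewer left-handers): C(17,0)·C(9,7) + C(17,1)·C(9,6) + C(17,2)·C(9,5) = 36 + 1428 + 17136 = 18600.
Probability = 18600/657800 = 93/3289.

93/3289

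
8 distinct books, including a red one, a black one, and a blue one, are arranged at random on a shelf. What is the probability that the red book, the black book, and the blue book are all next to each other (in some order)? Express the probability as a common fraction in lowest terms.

There are 8! = 40320 arrangements.
Treat the three as one block: 6! placements × 3! orders within the block = 720·6 = 4320.
Probability = 4320/40320 = 3/28.

3/28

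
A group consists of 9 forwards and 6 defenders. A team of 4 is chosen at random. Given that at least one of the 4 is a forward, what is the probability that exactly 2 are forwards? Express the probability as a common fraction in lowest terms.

Work in counts. Selections with at least one forward: C(15,4) − C(6,4) = 1365 − 15 = 1350.
Of those, selections where exactly 2 are forwards: C(9,2)·C(6,2) = 36·15 = 540.
Conditional probability = 540/1350 = 2/5.

2/5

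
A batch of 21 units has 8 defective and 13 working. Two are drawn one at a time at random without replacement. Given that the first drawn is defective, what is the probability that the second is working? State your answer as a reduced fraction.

After removing one defective, 20 remain: 7 defective and 13 working.
So the probability the next is working is 13/20.

13/20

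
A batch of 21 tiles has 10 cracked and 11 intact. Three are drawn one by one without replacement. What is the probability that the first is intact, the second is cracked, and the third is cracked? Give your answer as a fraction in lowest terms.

33/266

Multiply the conditional probabilities at each draw: 11/21 · 10/20 · 9/19 = 990/7980 = 33/266.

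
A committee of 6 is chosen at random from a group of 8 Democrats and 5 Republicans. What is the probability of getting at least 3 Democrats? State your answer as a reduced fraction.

392/429

There are C(13,6) = 1716 ways to choose the 6.
Count the complement (fewer than 3 Democrats): C(8,1)·C(5,5) + C(8,2)·C(5,4) = 8 + 140 = 148.
Probability = 1 − 148/1716 = 1568/1716 = 392/429.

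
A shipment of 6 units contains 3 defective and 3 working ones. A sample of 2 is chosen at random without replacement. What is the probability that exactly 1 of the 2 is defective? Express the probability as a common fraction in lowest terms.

Total number of selections: C(6,2) = 15.
Selections with exactly 1 defective: choose 1 of the 3 defective and 1 of the 3 working, C(3,1)·C(3,1) = 3·3 = 9.
Probability = 9/15 = 3/5.

3/5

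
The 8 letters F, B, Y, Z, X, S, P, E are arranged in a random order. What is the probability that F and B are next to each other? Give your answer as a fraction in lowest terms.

1/4

There are 8! = 40320 arrangements.
Treat F and B as a block: 7! arrangements of the blocks × 2 orders within the block = 2·5040 = 10080.
Probability = 10080/40320 = 1/4.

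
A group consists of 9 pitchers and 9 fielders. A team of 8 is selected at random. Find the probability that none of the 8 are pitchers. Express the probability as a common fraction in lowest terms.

There are C(18,8) = 43758 possible selections.
Selections with no pitchers (all fielders): C(9,8) = 9.
Probability = 9/43758 = 1/4862.

1/4862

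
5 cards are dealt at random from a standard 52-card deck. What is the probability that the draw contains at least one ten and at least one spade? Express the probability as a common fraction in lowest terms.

There are C(52,5) = 2598960 possible draws.
By inclusion-exclusion on the complements, draws missing all tens or all spades: C(48,5) + C(39,5) − C(36,5) = 1712304 + 575757 − 376992 = 1911069.
So draws with at least one of each: 2598960 − 1911069 = 687891, probability 687891/2598960 = 229297/866320.

229297/866320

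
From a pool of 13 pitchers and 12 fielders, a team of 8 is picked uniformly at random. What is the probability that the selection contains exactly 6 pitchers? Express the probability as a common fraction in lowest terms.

The sample space is all 8-subsets of the 25: C(25,8) = 1081575.
Selections with exactly 6 pitchers: choose 6 of the 13 pitchers and 2 of the 12 fielders, C(13,6)·C(12,2) = 1716·66 = 113256.
Probability = 113256/1081575 = 1144/10925.

1144/10925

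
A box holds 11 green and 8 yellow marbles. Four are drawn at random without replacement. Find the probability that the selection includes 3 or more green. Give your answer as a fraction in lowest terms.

275/646

Total selections: C(19,4) = 3876.
Favorable selections (3 or more green): C(11,3)·C(8,1) + C(11,4)·C(8,0) = 1320 + 330 = 1650.
Probability = 1650/3876 = 275/646.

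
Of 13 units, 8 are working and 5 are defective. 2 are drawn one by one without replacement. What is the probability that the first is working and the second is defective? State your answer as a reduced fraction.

10/39

Multiply the conditional probabilities at each draw: 8/13 · 5/12 = 40/156 = 10/39.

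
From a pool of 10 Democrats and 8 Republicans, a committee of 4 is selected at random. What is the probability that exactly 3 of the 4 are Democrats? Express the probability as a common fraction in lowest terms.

Total number of selections: C(18,4) = 3060.
Selections with exactly 3 Democrats: choose 3 of the 10 Democrats and 1 of the 8 Republicans, C(10,3)·C(8,1) = 120·8 = 960.
Probability = 960/3060 = 16/51.

16/51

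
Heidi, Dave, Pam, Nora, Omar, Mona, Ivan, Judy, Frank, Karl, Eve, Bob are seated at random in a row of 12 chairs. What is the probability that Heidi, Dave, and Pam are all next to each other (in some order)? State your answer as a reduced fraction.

There are 12! = 479001600 arrangements.
Treat the three as one block: 10! placements × 3! orders within the block = 3628800·6 = 21772800.
Probability = 21772800/479001600 = 1/22.

1/22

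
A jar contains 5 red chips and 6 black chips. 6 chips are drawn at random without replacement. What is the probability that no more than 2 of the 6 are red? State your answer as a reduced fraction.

There are C(11,6) = 462 ways to choose the 6.
Favorable selections (no more than 2 red): C(5,0)·C(6,6) + C(5,1)·C(6,5) + C(5,2)·C(6,4) = 1 + 30 + 150 = 181.
Probability = 181/462.

181/462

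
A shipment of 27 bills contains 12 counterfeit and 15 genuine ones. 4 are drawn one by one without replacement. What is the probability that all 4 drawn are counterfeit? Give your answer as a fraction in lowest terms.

11/390

Multiply the conditional probabilities at each draw: 12/27 · 11/26 · 10/25 · 9/24 = 11880/421200 = 11/390.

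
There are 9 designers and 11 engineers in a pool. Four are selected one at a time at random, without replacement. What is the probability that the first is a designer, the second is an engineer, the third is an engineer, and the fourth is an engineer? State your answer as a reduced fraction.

99/1292

Multiply the conditional probabilities at each draw: 9/20 · 11/19 · 10/18 · 9/17 = 8910/116280 = 99/1292.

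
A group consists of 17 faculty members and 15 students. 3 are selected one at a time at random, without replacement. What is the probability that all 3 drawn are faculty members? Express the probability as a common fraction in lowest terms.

Multiply the conditional probabilities at each draw: 17/32 · 16/31 · 15/30 = 4080/29760 = 17/124.

17/124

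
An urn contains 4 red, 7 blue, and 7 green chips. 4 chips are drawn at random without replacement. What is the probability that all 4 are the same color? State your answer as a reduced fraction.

71/3060

There are C(18,4) = 3060 ways to draw 4 chips.
All same color: C(4,4) + C(7,4) + C(7,4) = 1 + 35 + 35 = 71.
Probability = 71/3060.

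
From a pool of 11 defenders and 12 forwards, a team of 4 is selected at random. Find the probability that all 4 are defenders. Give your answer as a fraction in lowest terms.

6/161

There are C(23,4) = 8855 possible selections.
Selections with all defenders: C(11,4) = 330.
Probability = 330/8855 = 6/161.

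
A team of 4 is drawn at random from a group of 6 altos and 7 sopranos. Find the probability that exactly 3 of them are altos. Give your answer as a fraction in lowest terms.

There are C(13,4) = 715 ways to choose 4 from 13.
Selections with exactly 3 altos: choose 3 of the 6 altos and 1 of the 7 sopranos, C(6,3)·C(7,1) = 20·7 = 140.
Probability = 140/715 = 28/143.

28/143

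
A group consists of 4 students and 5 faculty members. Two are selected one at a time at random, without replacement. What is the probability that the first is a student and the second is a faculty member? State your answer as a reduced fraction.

5/18

Multiply the conditional probabilities at each draw: 4/9 · 5/8 = 20/72 = 5/18.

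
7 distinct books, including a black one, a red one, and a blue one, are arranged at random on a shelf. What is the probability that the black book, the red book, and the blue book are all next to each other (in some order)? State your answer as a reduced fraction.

1/7

There are 7! = 5040 arrangements.
Treat the three as one block: 5! placements × 3! orders within the block = 120·6 = 720.
Probability = 720/5040 = 1/7.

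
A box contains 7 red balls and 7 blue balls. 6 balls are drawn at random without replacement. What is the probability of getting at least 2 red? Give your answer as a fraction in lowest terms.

37/39

There are C(14,6) = 3003 ways to choose the 6.
Favorable selections (at least 2 red): C(7,2)·C(7,4) + C(7,3)·C(7,3) + C(7,4)·C(7,2) + C(7,5)·C(7,1) + C(7,6)·C(7,0) = 735 + 1225 + 735 + 147 + 7 = 2849.
Probability = 2849/3003 = 37/39.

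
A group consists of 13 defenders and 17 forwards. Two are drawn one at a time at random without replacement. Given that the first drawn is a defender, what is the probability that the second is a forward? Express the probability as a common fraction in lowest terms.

After removing one defender, 29 remain: 12 defenders and 17 forwards.
So the probability the next is a forward is 17/29.

17/29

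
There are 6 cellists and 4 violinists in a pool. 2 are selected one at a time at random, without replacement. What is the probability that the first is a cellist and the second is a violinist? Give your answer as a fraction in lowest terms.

4/15

Multiply the conditional probabilities at each draw: 6/10 · 4/9 = 24/90 = 4/15.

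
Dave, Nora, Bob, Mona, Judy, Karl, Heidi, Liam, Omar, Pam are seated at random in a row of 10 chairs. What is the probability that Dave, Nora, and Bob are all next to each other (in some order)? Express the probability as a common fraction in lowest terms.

There are 10! = 3628800 arrangements.
Treat the three as one block: 8! placements × 3! orders within the block = 40320·6 = 241920.
Probability = 241920/3628800 = 1/15.

1/15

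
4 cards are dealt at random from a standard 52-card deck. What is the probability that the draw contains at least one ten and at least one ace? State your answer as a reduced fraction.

1332/20825

There are C(52,4) = 270725 possible draws.
By inclusion-exclusion on the complements, draws missing all tens or all aces: C(48,4) + C(48,4) − C(44,4) = 194580 + 194580 − 135751 = 253409.
So draws with at least one of each: 270725 − 253409 = 17316, probability 17316/270725 = 1332/20825.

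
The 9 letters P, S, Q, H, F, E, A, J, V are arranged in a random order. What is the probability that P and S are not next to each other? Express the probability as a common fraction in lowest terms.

There are 9! = 362880 arrangements.
Arrangements with P and S adjacent: 2·8! = 80640.
So not adjacent: 362880 − 80640 = 282240, probability 282240/362880 = 7/9.

7/9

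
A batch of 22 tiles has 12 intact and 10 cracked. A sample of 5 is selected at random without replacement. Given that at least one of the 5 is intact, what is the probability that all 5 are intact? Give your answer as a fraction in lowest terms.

44/1449

Work in counts. Selections with at least one intact: C(22,5) − C(10,5) = 26334 − 252 = 26082.
Of those, selections where all 5 are intact: C(12,5) = 792.
Conditional probability = 792/26082 = 44/1449.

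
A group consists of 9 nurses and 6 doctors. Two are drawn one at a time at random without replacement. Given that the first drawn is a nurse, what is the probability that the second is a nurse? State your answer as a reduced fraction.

4/7

After removing one nurse, 14 remain: 8 nurses and 6 doctors.
So the probability the next is a nurse is 8/14 = 4/7.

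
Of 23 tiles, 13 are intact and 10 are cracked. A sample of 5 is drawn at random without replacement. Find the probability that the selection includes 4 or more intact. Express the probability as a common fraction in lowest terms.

There are C(23,5) = 33649 ways to choose the 5.
Favorable selections (4 or more intact): C(13,4)·C(10,1) + C(13,5)·C(10,0) = 7150 + 1287 = 8437.
Probability = 8437/33649 = 767/3059.

767/3059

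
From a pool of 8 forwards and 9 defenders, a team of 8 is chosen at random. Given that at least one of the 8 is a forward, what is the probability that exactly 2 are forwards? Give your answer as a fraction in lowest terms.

Work in counts. Selections with at least one forward: C(17,8) − C(9,8) = 24310 − 9 = 24301.
Of those, selections where exactly 2 are forwards: C(8,2)·C(9,6) = 28·84 = 2352.
Conditional probability = 2352/24301.

2352/24301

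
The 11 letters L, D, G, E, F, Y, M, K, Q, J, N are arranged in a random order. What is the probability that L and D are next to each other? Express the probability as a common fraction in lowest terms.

There are 11! = 39916800 arrangements.
Treat L and D as a block: 10! arrangements of the blocks × 2 orders within the block = 2·3628800 = 7257600.
Probability = 7257600/39916800 = 2/11.

2/11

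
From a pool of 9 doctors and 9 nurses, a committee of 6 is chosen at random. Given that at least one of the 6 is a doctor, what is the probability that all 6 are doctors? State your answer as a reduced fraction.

Work in counts. Selections with at least one doctor: C(18,6) − C(9,6) = 18564 − 84 = 18480.
Of those, selections where all 6 are doctors: C(9,6) = 84.
Conditional probability = 84/18480 = 1/220.

1/220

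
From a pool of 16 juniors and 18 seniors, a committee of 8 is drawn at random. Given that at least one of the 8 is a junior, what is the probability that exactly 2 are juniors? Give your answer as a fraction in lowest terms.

7280/59191

Work in counts. Selections with at least one junior: C(34,8) − C(18,8) = 18156204 − 43758 = 18112446.
Of those, selections where exactly 2 are juniors: C(16,2)·C(18,6) = 120·18564 = 2227680.
Conditional probability = 2227680/18112446 = 7280/59191.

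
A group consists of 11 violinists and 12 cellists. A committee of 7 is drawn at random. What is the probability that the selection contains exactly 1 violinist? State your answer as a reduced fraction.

308/7429

The sample space is all 7-subsets of the 23: C(23,7) = 245157.
Selections with exactly 1 violinist: choose 1 of the 11 violinists and 6 of the 12 cellists, C(11,1)·C(12,6) = 11·924 = 10164.
Probability = 10164/245157 = 308/7429.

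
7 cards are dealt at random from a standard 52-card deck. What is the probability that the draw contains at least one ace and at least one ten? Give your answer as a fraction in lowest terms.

3105873/16723070

There are C(52,7) = 133784560 possible draws.
By inclusion-exclusion on the complements, draws missing all aces or all tens: C(48,7) + C(48,7) − C(44,7) = 73629072 + 73629072 − 38320568 = 108937576.
So draws with at least one of each: 133784560 − 108937576 = 24846984, probability 24846984/133784560 = 3105873/16723070.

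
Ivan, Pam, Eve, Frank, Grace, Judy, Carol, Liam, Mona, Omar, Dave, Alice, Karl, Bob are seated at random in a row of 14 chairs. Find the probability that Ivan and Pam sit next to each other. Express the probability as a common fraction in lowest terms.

1/7

There are 14! = 87178291200 arrangements.
Treat Ivan and Pam as a block: 13! arrangements of the blocks × 2 orders within the block = 2·6227020800 = 12454041600.
Probability = 12454041600/87178291200 = 1/7.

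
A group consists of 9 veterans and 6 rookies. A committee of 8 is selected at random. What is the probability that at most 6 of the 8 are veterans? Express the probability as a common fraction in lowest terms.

Total selections: C(15,8) = 6435.
Count the complement (more than 6 veterans): C(9,7)·C(6,1) + C(9,8)·C(6,0) = 216 + 9 = 225.
Probability = 1 − 225/6435 = 6210/6435 = 138/143.

138/143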